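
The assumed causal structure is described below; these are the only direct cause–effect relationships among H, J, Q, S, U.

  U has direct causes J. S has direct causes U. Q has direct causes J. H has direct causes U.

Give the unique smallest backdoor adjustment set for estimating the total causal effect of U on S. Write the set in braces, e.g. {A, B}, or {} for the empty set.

{}

Variables eligible for adjustment (non-descendants of U, excluding U and S): {J, Q}.
Backdoor paths from U to S:
  (none)
With no backdoor paths the empty set already satisfies the criterion, and it is trivially minimal.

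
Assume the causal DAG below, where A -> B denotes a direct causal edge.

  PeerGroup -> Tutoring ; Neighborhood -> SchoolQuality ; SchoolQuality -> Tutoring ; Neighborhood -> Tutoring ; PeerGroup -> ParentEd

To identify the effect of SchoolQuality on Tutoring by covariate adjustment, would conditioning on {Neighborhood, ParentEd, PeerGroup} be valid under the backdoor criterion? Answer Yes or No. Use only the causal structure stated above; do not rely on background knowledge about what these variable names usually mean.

Yes

Backdoor paths from SchoolQuality to Tutoring (paths whose first edge points into SchoolQuality):
  P1: SchoolQuality <- Neighborhood -> Tutoring
Condition 1 (no descendant of SchoolQuality in the set): holds — descendants of SchoolQuality are {Tutoring}; none are in {Neighborhood, ParentEd, PeerGroup}.
Condition 2 (every backdoor path blocked by {Neighborhood, ParentEd, PeerGroup}):
  P1: blocked at fork node Neighborhood ∈ conditioning set.
{Neighborhood, ParentEd, PeerGroup} satisfies the backdoor criterion.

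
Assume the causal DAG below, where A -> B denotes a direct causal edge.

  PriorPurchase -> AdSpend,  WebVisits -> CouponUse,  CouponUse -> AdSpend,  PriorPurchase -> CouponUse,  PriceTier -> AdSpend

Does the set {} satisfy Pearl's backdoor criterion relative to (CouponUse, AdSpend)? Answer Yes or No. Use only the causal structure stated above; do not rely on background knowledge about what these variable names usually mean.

Backdoor paths from CouponUse to AdSpend (paths whose first edge points into CouponUse):
  P1: CouponUse <- PriorPurchase -> AdSpend
Condition 1 (no descendant of CouponUse in the set): holds — descendants of CouponUse are {AdSpend}; none are in {}.
Condition 2 (every backdoor path blocked by {}):
  P1: open — no interior node is in the conditioning set.
{} does not satisfy the backdoor criterion.

No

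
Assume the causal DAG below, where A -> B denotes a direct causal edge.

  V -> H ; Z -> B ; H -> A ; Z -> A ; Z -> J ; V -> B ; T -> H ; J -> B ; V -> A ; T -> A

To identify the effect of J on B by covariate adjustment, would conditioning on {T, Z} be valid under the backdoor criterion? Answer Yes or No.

Backdoor paths from J to B (paths whose first edge points into J):
  P1: J <- Z -> B
  P2: J <- Z -> A <- T -> H <- V -> B
  P3: J <- Z -> A <- V -> B
  P4: J <- Z -> A <- H <- V -> B
Condition 1 (no descendant of J in the set): holds — descendants of J are {B}; none are in {T, Z}.
Condition 2 (every backdoor path blocked by {T, Z}):
  P1: blocked at fork node Z ∈ conditioning set.
  P2: blocked at fork node Z ∈ conditioning set.
  P3: blocked at fork node Z ∈ conditioning set.
  P4: blocked at fork node Z ∈ conditioning set.
{T, Z} satisfies the backdoor criterion.

Yes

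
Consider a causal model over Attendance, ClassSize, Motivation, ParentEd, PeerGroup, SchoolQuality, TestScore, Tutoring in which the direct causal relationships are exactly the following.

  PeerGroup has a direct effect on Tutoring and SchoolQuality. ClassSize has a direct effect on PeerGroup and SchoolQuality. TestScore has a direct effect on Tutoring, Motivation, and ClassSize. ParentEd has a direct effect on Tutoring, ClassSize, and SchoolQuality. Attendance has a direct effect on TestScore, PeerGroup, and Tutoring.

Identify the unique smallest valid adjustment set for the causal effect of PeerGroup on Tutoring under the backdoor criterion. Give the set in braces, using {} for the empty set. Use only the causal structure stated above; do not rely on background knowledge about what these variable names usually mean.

Variables eligible for adjustment (non-descendants of PeerGroup, excluding PeerGroup and Tutoring): {Attendance, ClassSize, Motivation, ParentEd, TestScore}.
Backdoor paths from PeerGroup to Tutoring:
  P1: PeerGroup <- Attendance -> TestScore -> ClassSize <- ParentEd -> Tutoring
  P2: PeerGroup <- Attendance -> TestScore -> ClassSize -> SchoolQuality <- ParentEd -> Tutoring
  P3: PeerGroup <- Attendance -> TestScore -> Tutoring
  P4: PeerGroup <- Attendance -> Tutoring
  P5: PeerGroup <- ClassSize <- ParentEd -> Tutoring
  P6: PeerGroup <- ClassSize <- TestScore <- Attendance -> Tutoring
  P7: PeerGroup <- ClassSize <- TestScore -> Tutoring
  P8: PeerGroup <- ClassSize -> SchoolQuality <- ParentEd -> Tutoring
The empty set is not sufficient: P3 (PeerGroup <- Attendance -> TestScore -> Tutoring) has no collider blocking it and no conditioned non-collider, so it is open.
Try {Attendance, ClassSize}:
  P1: blocked at fork node Attendance ∈ conditioning set.
  P2: blocked at fork node Attendance ∈ conditioning set.
  P3: blocked at fork node Attendance ∈ conditioning set.
  P4: blocked at fork node Attendance ∈ conditioning set.
  P5: blocked at chain node ClassSize ∈ conditioning set.
  P6: blocked at chain node ClassSize ∈ conditioning set.
  P7: blocked at chain node ClassSize ∈ conditioning set.
  P8: blocked at fork node ClassSize ∈ conditioning set.
{Attendance, ClassSize} contains no descendant of PeerGroup and blocks every backdoor path.
Every element of {Attendance, ClassSize} is needed (dropping Attendance leaves P1 open; dropping ClassSize leaves P5 open), so no proper subset is valid.
Among all size-2 subsets of the eligible variables, only {Attendance, ClassSize} blocks every backdoor path, so it is the unique smallest valid adjustment set.

{Attendance, ClassSize}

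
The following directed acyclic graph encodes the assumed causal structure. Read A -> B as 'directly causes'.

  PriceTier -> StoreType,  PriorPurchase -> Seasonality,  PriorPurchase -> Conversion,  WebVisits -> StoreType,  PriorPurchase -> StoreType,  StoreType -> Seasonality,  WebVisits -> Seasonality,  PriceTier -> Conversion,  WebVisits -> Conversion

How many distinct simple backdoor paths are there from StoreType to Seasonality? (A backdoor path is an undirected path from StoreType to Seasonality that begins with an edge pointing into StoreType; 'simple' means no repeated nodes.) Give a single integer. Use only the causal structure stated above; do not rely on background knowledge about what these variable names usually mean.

6

A backdoor path from StoreType to Seasonality is any simple undirected path whose first edge points into StoreType (i.e. leaves StoreType via a parent).
Parents of StoreType: {PriceTier, PriorPurchase, WebVisits}.
Enumerating:
  P1: StoreType <- PriceTier -> Conversion <- WebVisits -> Seasonality
  P2: StoreType <- PriceTier -> Conversion <- PriorPurchase -> Seasonality
  P3: StoreType <- WebVisits -> Seasonality
  P4: StoreType <- WebVisits -> Conversion <- PriorPurchase -> Seasonality
  P5: StoreType <- PriorPurchase -> Seasonality
  P6: StoreType <- PriorPurchase -> Conversion <- WebVisits -> Seasonality
That exhausts the simple backdoor paths. Count: 6.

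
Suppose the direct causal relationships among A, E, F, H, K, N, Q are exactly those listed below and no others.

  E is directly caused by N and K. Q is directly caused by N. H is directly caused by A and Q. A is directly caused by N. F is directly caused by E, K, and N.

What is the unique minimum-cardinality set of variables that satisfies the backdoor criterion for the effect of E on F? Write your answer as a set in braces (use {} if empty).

Variables eligible for adjustment (non-descendants of E, excluding E and F): {A, H, K, N, Q}.
Backdoor paths from E to F:
  P1: E <- N -> F
  P2: E <- K -> F
The empty set is not sufficient: P1 (E <- N -> F) has no collider blocking it and no conditioned non-collider, so it is open.
Try {K, N}:
  P1: blocked at fork node N ∈ conditioning set.
  P2: blocked at fork node K ∈ conditioning set.
{K, N} contains no descendant of E and blocks every backdoor path.
Every element of {K, N} is needed (dropping K leaves P2 open; dropping N leaves P1 open), so no proper subset is valid.
Among all size-2 subsets of the eligible variables, only {K, N} blocks every backdoor path, so it is the unique smallest valid adjustment set.

{K, N}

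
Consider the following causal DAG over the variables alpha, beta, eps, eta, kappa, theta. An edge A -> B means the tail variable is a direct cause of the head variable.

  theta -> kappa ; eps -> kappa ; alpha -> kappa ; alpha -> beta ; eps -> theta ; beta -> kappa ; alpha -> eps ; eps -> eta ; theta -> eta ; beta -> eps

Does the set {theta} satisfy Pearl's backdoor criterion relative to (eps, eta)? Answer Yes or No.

No

Backdoor paths from eps to eta (paths whose first edge points into eps):
  P1: eps <- alpha -> beta -> kappa <- theta -> eta
  P2: eps <- alpha -> kappa <- theta -> eta
  P3: eps <- beta <- alpha -> kappa <- theta -> eta
  P4: eps <- beta -> kappa <- theta -> eta
Condition 1 (no descendant of eps in the set): FAILS — theta is a descendant of eps.
Condition 2 (every backdoor path blocked by {theta}):
  P1: blocked at collider kappa (neither it nor any descendant is in the conditioning set).
  P2: blocked at collider kappa (neither it nor any descendant is in the conditioning set).
  P3: blocked at collider kappa (neither it nor any descendant is in the conditioning set).
  P4: blocked at collider kappa (neither it nor any descendant is in the conditioning set).
{theta} does not satisfy the backdoor criterion.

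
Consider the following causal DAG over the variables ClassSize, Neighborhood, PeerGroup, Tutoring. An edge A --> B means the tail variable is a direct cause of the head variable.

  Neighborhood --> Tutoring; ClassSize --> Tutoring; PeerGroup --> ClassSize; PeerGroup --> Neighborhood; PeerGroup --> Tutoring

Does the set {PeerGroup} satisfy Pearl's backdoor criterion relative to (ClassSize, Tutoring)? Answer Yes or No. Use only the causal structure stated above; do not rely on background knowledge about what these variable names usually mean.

Backdoor paths from ClassSize to Tutoring (paths whose first edge points into ClassSize):
  P1: ClassSize <- PeerGroup -> Neighborhood -> Tutoring
  P2: ClassSize <- PeerGroup -> Tutoring
Condition 1 (no descendant of ClassSize in the set): holds — descendants of ClassSize are {Tutoring}; none are in {PeerGroup}.
Condition 2 (every backdoor path blocked by {PeerGroup}):
  P1: blocked at fork node PeerGroup ∈ conditioning set.
  P2: blocked at fork node PeerGroup ∈ conditioning set.
{PeerGroup} satisfies the backdoor criterion.

Yes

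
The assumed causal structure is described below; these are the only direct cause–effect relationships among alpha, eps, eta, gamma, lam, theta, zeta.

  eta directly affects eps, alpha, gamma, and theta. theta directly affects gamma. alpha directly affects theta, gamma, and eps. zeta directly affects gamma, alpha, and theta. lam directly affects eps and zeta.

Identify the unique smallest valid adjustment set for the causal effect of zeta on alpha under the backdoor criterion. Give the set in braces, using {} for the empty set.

{}

Variables eligible for adjustment (non-descendants of zeta, excluding zeta and alpha): {eta, lam}.
Backdoor paths from zeta to alpha:
  P1: zeta <- lam -> eps <- eta -> alpha
  P2: zeta <- lam -> eps <- eta -> theta <- alpha
  P3: zeta <- lam -> eps <- eta -> theta -> gamma <- alpha
  P4: zeta <- lam -> eps <- eta -> gamma <- alpha
  P5: zeta <- lam -> eps <- eta -> gamma <- theta <- alpha
  P6: zeta <- lam -> eps <- alpha
Each backdoor path contains an unconditioned collider, so every path is already blocked with the empty conditioning set:
  P1: blocked at collider eps (neither it nor any descendant is in the conditioning set).
  P2: blocked at collider eps (neither it nor any descendant is in the conditioning set).
  P3: blocked at collider eps (neither it nor any descendant is in the conditioning set).
  P4: blocked at collider eps (neither it nor any descendant is in the conditioning set).
  P5: blocked at collider eps (neither it nor any descendant is in the conditioning set).
  P6: blocked at collider eps (neither it nor any descendant is in the conditioning set).
The empty set is therefore the unique smallest valid set.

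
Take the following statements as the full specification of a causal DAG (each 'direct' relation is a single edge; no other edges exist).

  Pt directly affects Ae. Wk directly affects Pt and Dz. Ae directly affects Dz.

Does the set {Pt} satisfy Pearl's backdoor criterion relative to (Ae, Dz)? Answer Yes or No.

Yes

Backdoor paths from Ae to Dz (paths whose first edge points into Ae):
  P1: Ae <- Pt <- Wk -> Dz
Condition 1 (no descendant of Ae in the set): holds — descendants of Ae are {Dz}; none are in {Pt}.
Condition 2 (every backdoor path blocked by {Pt}):
  P1: blocked at chain node Pt ∈ conditioning set.
{Pt} satisfies the backdoor criterion.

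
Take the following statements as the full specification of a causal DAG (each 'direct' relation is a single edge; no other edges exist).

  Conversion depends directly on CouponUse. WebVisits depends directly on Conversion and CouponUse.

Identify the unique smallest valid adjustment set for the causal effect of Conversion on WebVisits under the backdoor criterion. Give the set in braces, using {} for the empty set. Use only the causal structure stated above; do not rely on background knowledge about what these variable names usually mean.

Variables eligible for adjustment (non-descendants of Conversion, excluding Conversion and WebVisits): {CouponUse}.
Backdoor paths from Conversion to WebVisits:
  P1: Conversion <- CouponUse -> WebVisits
The empty set is not sufficient: P1 (Conversion <- CouponUse -> WebVisits) has no collider blocking it and no conditioned non-collider, so it is open.
Try {CouponUse}:
  P1: blocked at fork node CouponUse ∈ conditioning set.
{CouponUse} contains no descendant of Conversion and blocks every backdoor path.
{CouponUse} is the unique smallest valid adjustment set.

{CouponUse}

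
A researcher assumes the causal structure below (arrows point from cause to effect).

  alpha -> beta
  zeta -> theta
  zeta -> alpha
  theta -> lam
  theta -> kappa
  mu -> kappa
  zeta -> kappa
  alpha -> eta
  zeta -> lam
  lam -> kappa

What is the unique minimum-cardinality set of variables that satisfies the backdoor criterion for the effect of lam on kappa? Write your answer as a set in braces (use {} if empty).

Variables eligible for adjustment (non-descendants of lam, excluding lam and kappa): {alpha, beta, eta, mu, theta, zeta}.
Backdoor paths from lam to kappa:
  P1: lam <- zeta -> theta -> kappa
  P2: lam <- zeta -> kappa
  P3: lam <- theta <- zeta -> kappa
  P4: lam <- theta -> kappa
The empty set is not sufficient: P1 (lam <- zeta -> theta -> kappa) has no collider blocking it and no conditioned non-collider, so it is open.
Try {theta, zeta}:
  P1: blocked at fork node zeta ∈ conditioning set.
  P2: blocked at fork node zeta ∈ conditioning set.
  P3: blocked at chain node theta ∈ conditioning set.
  P4: blocked at fork node theta ∈ conditioning set.
{theta, zeta} contains no descendant of lam and blocks every backdoor path.
Every element of {theta, zeta} is needed (dropping theta leaves P4 open; dropping zeta leaves P2 open), so no proper subset is valid.
Among all size-2 subsets of the eligible variables, only {theta, zeta} blocks every backdoor path, so it is the unique smallest valid adjustment set.

{theta, zeta}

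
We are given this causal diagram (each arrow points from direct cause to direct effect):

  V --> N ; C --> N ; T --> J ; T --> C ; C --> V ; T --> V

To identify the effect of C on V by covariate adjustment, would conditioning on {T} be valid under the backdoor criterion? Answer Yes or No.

Backdoor paths from C to V (paths whose first edge points into C):
  P1: C <- T -> V
Condition 1 (no descendant of C in the set): holds — descendants of C are {N, V}; none are in {T}.
Condition 2 (every backdoor path blocked by {T}):
  P1: blocked at fork node T ∈ conditioning set.
{T} satisfies the backdoor criterion.

Yes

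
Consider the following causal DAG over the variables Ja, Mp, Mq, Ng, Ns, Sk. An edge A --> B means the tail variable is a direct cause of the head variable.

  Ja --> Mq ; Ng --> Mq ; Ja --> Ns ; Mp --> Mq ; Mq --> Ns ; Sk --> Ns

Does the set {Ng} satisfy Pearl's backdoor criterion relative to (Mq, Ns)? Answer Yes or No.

Backdoor paths from Mq to Ns (paths whose first edge points into Mq):
  P1: Mq <- Ja -> Ns
Condition 1 (no descendant of Mq in the set): holds — descendants of Mq are {Ns}; none are in {Ng}.
Condition 2 (every backdoor path blocked by {Ng}):
  P1: open — no interior node is in the conditioning set.
{Ng} does not satisfy the backdoor criterion.

No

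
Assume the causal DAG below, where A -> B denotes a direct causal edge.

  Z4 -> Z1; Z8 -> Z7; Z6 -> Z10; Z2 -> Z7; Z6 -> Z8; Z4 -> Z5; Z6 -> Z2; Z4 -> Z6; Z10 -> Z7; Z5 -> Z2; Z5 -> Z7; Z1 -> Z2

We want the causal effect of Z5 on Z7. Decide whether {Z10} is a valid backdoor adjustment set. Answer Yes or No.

No

Backdoor paths from Z5 to Z7 (paths whose first edge points into Z5):
  P1: Z5 <- Z4 -> Z1 -> Z2 <- Z6 -> Z8 -> Z7
  P2: Z5 <- Z4 -> Z1 -> Z2 <- Z6 -> Z10 -> Z7
  P3: Z5 <- Z4 -> Z1 -> Z2 -> Z7
  P4: Z5 <- Z4 -> Z6 -> Z8 -> Z7
  P5: Z5 <- Z4 -> Z6 -> Z2 -> Z7
  P6: Z5 <- Z4 -> Z6 -> Z10 -> Z7
Condition 1 (no descendant of Z5 in the set): holds — descendants of Z5 are {Z2, Z7}; none are in {Z10}.
Condition 2 (every backdoor path blocked by {Z10}):
  P1: blocked at collider Z2 (neither it nor any descendant is in the conditioning set).
  P2: blocked at collider Z2 (neither it nor any descendant is in the conditioning set).
  P3: open — no interior node is in the conditioning set.
  P4: open — no interior node is in the conditioning set.
  P5: open — no interior node is in the conditioning set.
  P6: blocked at chain node Z10 ∈ conditioning set.
{Z10} does not satisfy the backdoor criterion.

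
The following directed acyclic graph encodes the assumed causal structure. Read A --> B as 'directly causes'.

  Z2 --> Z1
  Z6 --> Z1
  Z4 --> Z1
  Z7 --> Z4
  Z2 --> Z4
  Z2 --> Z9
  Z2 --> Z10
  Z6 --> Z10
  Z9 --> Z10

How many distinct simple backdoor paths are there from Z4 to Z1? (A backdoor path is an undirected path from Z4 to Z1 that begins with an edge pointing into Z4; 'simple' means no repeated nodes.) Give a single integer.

3

A backdoor path from Z4 to Z1 is any simple undirected path whose first edge points into Z4 (i.e. leaves Z4 via a parent).
Parents of Z4: {Z2, Z7}.
Enumerating:
  P1: Z4 <- Z2 -> Z1
  P2: Z4 <- Z2 -> Z9 -> Z10 <- Z6 -> Z1
  P3: Z4 <- Z2 -> Z10 <- Z6 -> Z1
That exhausts the simple backdoor paths. Count: 3.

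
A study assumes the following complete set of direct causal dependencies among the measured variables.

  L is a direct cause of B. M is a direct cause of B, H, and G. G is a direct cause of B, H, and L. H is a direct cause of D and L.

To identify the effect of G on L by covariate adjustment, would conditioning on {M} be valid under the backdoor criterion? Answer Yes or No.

Backdoor paths from G to L (paths whose first edge points into G):
  P1: G <- M -> H -> L
  P2: G <- M -> B <- L
Condition 1 (no descendant of G in the set): holds — descendants of G are {B, D, H, L}; none are in {M}.
Condition 2 (every backdoor path blocked by {M}):
  P1: blocked at fork node M ∈ conditioning set.
  P2: blocked at fork node M ∈ conditioning set.
{M} satisfies the backdoor criterion.

Yes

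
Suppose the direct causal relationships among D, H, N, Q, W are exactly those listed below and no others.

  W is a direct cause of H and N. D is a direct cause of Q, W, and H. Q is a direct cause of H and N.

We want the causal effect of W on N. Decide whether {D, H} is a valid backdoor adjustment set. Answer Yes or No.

No

Backdoor paths from W to N (paths whose first edge points into W):
  P1: W <- D -> Q -> N
  P2: W <- D -> H <- Q -> N
Condition 1 (no descendant of W in the set): FAILS — H is a descendant of W.
Condition 2 (every backdoor path blocked by {D, H}):
  P1: blocked at fork node D ∈ conditioning set.
  P2: blocked at fork node D ∈ conditioning set.
{D, H} does not satisfy the backdoor criterion.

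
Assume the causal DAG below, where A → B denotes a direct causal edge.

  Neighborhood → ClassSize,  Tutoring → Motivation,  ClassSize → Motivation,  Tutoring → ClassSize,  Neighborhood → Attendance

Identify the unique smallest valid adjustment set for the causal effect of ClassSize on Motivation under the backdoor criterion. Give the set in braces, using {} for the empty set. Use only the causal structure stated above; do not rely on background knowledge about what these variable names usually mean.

{Tutoring}

Variables eligible for adjustment (non-descendants of ClassSize, excluding ClassSize and Motivation): {Attendance, Neighborhood, Tutoring}.
Backdoor paths from ClassSize to Motivation:
  P1: ClassSize <- Tutoring -> Motivation
The empty set is not sufficient: P1 (ClassSize <- Tutoring -> Motivation) has no collider blocking it and no conditioned non-collider, so it is open.
Try {Tutoring}:
  P1: blocked at fork node Tutoring ∈ conditioning set.
{Tutoring} contains no descendant of ClassSize and blocks every backdoor path.
No other singleton works — e.g. {Neighborhood} leaves P1 open — so {Tutoring} is the unique smallest valid adjustment set.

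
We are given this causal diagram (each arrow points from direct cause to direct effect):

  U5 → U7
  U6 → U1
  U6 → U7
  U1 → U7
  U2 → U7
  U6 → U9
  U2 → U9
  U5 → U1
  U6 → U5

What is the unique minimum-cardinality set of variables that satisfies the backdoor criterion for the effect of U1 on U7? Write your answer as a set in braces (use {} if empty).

Variables eligible for adjustment (non-descendants of U1, excluding U1 and U7): {U2, U5, U6, U9}.
Backdoor paths from U1 to U7:
  P1: U1 <- U6 -> U5 -> U7
  P2: U1 <- U6 -> U9 <- U2 -> U7
  P3: U1 <- U6 -> U7
  P4: U1 <- U5 <- U6 -> U9 <- U2 -> U7
  P5: U1 <- U5 <- U6 -> U7
  P6: U1 <- U5 -> U7
The empty set is not sufficient: P1 (U1 <- U6 -> U5 -> U7) has no collider blocking it and no conditioned non-collider, so it is open.
Try {U5, U6}:
  P1: blocked at fork node U6 ∈ conditioning set.
  P2: blocked at fork node U6 ∈ conditioning set.
  P3: blocked at fork node U6 ∈ conditioning set.
  P4: blocked at chain node U5 ∈ conditioning set.
  P5: blocked at chain node U5 ∈ conditioning set.
  P6: blocked at fork node U5 ∈ conditioning set.
{U5, U6} contains no descendant of U1 and blocks every backdoor path.
Every element of {U5, U6} is needed (dropping U5 leaves P6 open; dropping U6 leaves P3 open), so no proper subset is valid.
Among all size-2 subsets of the eligible variables, only {U5, U6} blocks every backdoor path, so it is the unique smallest valid adjustment set.

{U5, U6}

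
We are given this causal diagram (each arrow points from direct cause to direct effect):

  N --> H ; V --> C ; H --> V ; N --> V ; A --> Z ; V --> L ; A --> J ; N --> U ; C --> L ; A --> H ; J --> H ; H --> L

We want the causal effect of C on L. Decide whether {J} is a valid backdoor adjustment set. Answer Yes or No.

No

Backdoor paths from C to L (paths whose first edge points into C):
  P1: C <- V <- N -> H -> L
  P2: C <- V <- H -> L
  P3: C <- V -> L
Condition 1 (no descendant of C in the set): holds — descendants of C are {L}; none are in {J}.
Condition 2 (every backdoor path blocked by {J}):
  P1: open — no interior node is in the conditioning set.
  P2: open — no interior node is in the conditioning set.
  P3: open — no interior node is in the conditioning set.
{J} does not satisfy the backdoor criterion.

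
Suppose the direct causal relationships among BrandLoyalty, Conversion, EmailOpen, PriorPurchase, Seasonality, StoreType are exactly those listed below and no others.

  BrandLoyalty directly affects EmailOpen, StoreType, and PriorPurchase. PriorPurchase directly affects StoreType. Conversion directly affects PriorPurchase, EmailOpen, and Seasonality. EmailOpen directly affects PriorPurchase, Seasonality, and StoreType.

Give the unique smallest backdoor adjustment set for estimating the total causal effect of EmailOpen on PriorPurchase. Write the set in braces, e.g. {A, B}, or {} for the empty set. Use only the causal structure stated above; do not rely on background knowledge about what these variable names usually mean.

Variables eligible for adjustment (non-descendants of EmailOpen, excluding EmailOpen and PriorPurchase): {BrandLoyalty, Conversion}.
Backdoor paths from EmailOpen to PriorPurchase:
  P1: EmailOpen <- Conversion -> PriorPurchase
  P2: EmailOpen <- BrandLoyalty -> PriorPurchase
  P3: EmailOpen <- BrandLoyalty -> StoreType <- PriorPurchase
The empty set is not sufficient: P1 (EmailOpen <- Conversion -> PriorPurchase) has no collider blocking it and no conditioned non-collider, so it is open.
Try {BrandLoyalty, Conversion}:
  P1: blocked at fork node Conversion ∈ conditioning set.
  P2: blocked at fork node BrandLoyalty ∈ conditioning set.
  P3: blocked at fork node BrandLoyalty ∈ conditioning set.
{BrandLoyalty, Conversion} contains no descendant of EmailOpen and blocks every backdoor path.
Every element of {BrandLoyalty, Conversion} is needed (dropping BrandLoyalty leaves P2 open; dropping Conversion leaves P1 open), so no proper subset is valid.
Among all size-2 subsets of the eligible variables, only {BrandLoyalty, Conversion} blocks every backdoor path, so it is the unique smallest valid adjustment set.

{BrandLoyalty, Conversion}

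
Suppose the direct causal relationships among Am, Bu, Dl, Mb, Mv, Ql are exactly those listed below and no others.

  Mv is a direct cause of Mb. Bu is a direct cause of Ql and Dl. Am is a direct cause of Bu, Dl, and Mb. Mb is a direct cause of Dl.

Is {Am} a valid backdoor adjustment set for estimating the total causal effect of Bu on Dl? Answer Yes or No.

Yes

Backdoor paths from Bu to Dl (paths whose first edge points into Bu):
  P1: Bu <- Am -> Mb -> Dl
  P2: Bu <- Am -> Dl
Condition 1 (no descendant of Bu in the set): holds — descendants of Bu are {Dl, Ql}; none are in {Am}.
Condition 2 (every backdoor path blocked by {Am}):
  P1: blocked at fork node Am ∈ conditioning set.
  P2: blocked at fork node Am ∈ conditioning set.
{Am} satisfies the backdoor criterion.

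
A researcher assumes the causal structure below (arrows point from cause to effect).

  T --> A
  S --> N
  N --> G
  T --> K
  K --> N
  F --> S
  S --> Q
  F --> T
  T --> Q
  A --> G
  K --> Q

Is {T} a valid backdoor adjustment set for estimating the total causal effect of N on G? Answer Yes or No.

Yes

Backdoor paths from N to G (paths whose first edge points into N):
  P1: N <- S <- F -> T -> A -> G
  P2: N <- S -> Q <- T -> A -> G
  P3: N <- S -> Q <- K <- T -> A -> G
  P4: N <- K <- T -> A -> G
  P5: N <- K -> Q <- T -> A -> G
  P6: N <- K -> Q <- S <- F -> T -> A -> G
Condition 1 (no descendant of N in the set): holds — descendants of N are {G}; none are in {T}.
Condition 2 (every backdoor path blocked by {T}):
  P1: blocked at chain node T ∈ conditioning set.
  P2: blocked at collider Q (neither it nor any descendant is in the conditioning set).
  P3: blocked at collider Q (neither it nor any descendant is in the conditioning set).
  P4: blocked at fork node T ∈ conditioning set.
  P5: blocked at collider Q (neither it nor any descendant is in the conditioning set).
  P6: blocked at collider Q (neither it nor any descendant is in the conditioning set).
{T} satisfies the backdoor criterion.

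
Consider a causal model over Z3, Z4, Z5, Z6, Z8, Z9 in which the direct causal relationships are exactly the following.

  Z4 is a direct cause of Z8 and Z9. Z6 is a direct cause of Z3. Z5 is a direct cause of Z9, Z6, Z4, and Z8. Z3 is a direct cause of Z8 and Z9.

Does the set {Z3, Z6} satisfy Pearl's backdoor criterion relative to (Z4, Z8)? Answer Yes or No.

Backdoor paths from Z4 to Z8 (paths whose first edge points into Z4):
  P1: Z4 <- Z5 -> Z6 -> Z3 -> Z8
  P2: Z4 <- Z5 -> Z9 <- Z3 -> Z8
  P3: Z4 <- Z5 -> Z8
Condition 1 (no descendant of Z4 in the set): holds — descendants of Z4 are {Z8, Z9}; none are in {Z3, Z6}.
Condition 2 (every backdoor path blocked by {Z3, Z6}):
  P1: blocked at chain node Z6 ∈ conditioning set.
  P2: blocked at collider Z9 (neither it nor any descendant is in the conditioning set).
  P3: open — no interior node is in the conditioning set.
{Z3, Z6} does not satisfy the backdoor criterion.

No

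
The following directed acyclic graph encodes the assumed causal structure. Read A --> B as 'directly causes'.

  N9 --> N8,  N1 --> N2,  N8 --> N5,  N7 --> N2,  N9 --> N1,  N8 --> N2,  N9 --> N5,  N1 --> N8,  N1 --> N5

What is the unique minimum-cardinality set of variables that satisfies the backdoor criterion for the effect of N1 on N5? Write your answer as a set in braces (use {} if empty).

{N9}

Variables eligible for adjustment (non-descendants of N1, excluding N1 and N5): {N7, N9}.
Backdoor paths from N1 to N5:
  P1: N1 <- N9 -> N8 -> N5
  P2: N1 <- N9 -> N5
The empty set is not sufficient: P1 (N1 <- N9 -> N8 -> N5) has no collider blocking it and no conditioned non-collider, so it is open.
Try {N9}:
  P1: blocked at fork node N9 ∈ conditioning set.
  P2: blocked at fork node N9 ∈ conditioning set.
{N9} contains no descendant of N1 and blocks every backdoor path.
No other singleton works — e.g. {N7} leaves P1 open — so {N9} is the unique smallest valid adjustment set.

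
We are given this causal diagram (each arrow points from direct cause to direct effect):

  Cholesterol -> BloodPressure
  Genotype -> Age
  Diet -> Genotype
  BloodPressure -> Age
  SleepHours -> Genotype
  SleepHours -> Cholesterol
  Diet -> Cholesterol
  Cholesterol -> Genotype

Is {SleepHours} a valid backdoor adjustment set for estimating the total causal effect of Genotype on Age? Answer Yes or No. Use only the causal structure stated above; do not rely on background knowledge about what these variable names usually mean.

No

Backdoor paths from Genotype to Age (paths whose first edge points into Genotype):
  P1: Genotype <- SleepHours -> Cholesterol -> BloodPressure -> Age
  P2: Genotype <- Diet -> Cholesterol -> BloodPressure -> Age
  P3: Genotype <- Cholesterol -> BloodPressure -> Age
Condition 1 (no descendant of Genotype in the set): holds — descendants of Genotype are {Age}; none are in {SleepHours}.
Condition 2 (every backdoor path blocked by {SleepHours}):
  P1: blocked at fork node SleepHours ∈ conditioning set.
  P2: open — no interior node is in the conditioning set.
  P3: open — no interior node is in the conditioning set.
{SleepHours} does not satisfy the backdoor criterion.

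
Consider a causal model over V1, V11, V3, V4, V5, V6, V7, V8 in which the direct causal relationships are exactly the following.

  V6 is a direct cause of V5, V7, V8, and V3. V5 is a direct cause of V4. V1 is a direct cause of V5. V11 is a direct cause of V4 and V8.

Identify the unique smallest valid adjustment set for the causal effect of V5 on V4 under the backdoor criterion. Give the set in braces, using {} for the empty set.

{}

Variables eligible for adjustment (non-descendants of V5, excluding V5 and V4): {V1, V11, V3, V6, V7, V8}.
Backdoor paths from V5 to V4:
  P1: V5 <- V6 -> V8 <- V11 -> V4
Each backdoor path contains an unconditioned collider, so every path is already blocked with the empty conditioning set:
  P1: blocked at collider V8 (neither it nor any descendant is in the conditioning set).
The empty set is therefore the unique smallest valid set.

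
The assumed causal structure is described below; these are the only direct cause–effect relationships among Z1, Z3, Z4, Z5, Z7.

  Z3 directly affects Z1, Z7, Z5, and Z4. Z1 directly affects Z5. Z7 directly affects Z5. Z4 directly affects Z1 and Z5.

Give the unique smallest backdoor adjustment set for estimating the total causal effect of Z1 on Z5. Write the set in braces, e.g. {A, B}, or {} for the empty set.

{Z3, Z4}

Variables eligible for adjustment (non-descendants of Z1, excluding Z1 and Z5): {Z3, Z4, Z7}.
Backdoor paths from Z1 to Z5:
  P1: Z1 <- Z3 -> Z7 -> Z5
  P2: Z1 <- Z3 -> Z4 -> Z5
  P3: Z1 <- Z3 -> Z5
  P4: Z1 <- Z4 <- Z3 -> Z7 -> Z5
  P5: Z1 <- Z4 <- Z3 -> Z5
  P6: Z1 <- Z4 -> Z5
The empty set is not sufficient: P1 (Z1 <- Z3 -> Z7 -> Z5) has no collider blocking it and no conditioned non-collider, so it is open.
Try {Z3, Z4}:
  P1: blocked at fork node Z3 ∈ conditioning set.
  P2: blocked at fork node Z3 ∈ conditioning set.
  P3: blocked at fork node Z3 ∈ conditioning set.
  P4: blocked at chain node Z4 ∈ conditioning set.
  P5: blocked at chain node Z4 ∈ conditioning set.
  P6: blocked at fork node Z4 ∈ conditioning set.
{Z3, Z4} contains no descendant of Z1 and blocks every backdoor path.
Every element of {Z3, Z4} is needed (dropping Z3 leaves P1 open; dropping Z4 leaves P6 open), so no proper subset is valid.
Among all size-2 subsets of the eligible variables, only {Z3, Z4} blocks every backdoor path, so it is the unique smallest valid adjustment set.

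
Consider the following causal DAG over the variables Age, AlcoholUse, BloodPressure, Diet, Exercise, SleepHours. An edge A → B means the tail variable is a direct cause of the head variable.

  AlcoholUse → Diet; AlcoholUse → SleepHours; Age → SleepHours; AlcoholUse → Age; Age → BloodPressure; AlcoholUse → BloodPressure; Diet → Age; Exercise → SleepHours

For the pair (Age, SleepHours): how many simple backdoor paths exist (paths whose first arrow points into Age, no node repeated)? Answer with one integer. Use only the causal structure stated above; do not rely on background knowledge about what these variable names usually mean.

2

A backdoor path from Age to SleepHours is any simple undirected path whose first edge points into Age (i.e. leaves Age via a parent).
Parents of Age: {AlcoholUse, Diet}.
Enumerating:
  P1: Age <- AlcoholUse -> SleepHours
  P2: Age <- Diet <- AlcoholUse -> SleepHours
That exhausts the simple backdoor paths. Count: 2.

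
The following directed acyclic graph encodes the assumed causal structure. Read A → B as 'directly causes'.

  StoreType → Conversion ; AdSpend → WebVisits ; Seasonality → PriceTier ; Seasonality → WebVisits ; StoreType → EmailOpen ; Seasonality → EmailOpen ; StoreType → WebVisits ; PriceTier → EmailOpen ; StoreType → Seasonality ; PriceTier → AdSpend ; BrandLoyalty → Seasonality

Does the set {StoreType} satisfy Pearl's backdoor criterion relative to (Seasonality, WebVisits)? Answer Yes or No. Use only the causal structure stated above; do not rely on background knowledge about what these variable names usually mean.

Backdoor paths from Seasonality to WebVisits (paths whose first edge points into Seasonality):
  P1: Seasonality <- StoreType -> EmailOpen <- PriceTier -> AdSpend -> WebVisits
  P2: Seasonality <- StoreType -> WebVisits
Condition 1 (no descendant of Seasonality in the set): holds — descendants of Seasonality are {AdSpend, EmailOpen, PriceTier, WebVisits}; none are in {StoreType}.
Condition 2 (every backdoor path blocked by {StoreType}):
  P1: blocked at fork node StoreType ∈ conditioning set.
  P2: blocked at fork node StoreType ∈ conditioning set.
{StoreType} satisfies the backdoor criterion.

Yes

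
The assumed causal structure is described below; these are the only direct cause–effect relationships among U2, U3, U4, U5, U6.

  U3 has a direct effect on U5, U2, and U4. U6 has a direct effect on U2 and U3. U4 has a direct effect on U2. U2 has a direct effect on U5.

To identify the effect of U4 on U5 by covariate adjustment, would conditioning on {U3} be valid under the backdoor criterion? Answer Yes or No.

Yes

Backdoor paths from U4 to U5 (paths whose first edge points into U4):
  P1: U4 <- U3 <- U6 -> U2 -> U5
  P2: U4 <- U3 -> U2 -> U5
  P3: U4 <- U3 -> U5
Condition 1 (no descendant of U4 in the set): holds — descendants of U4 are {U2, U5}; none are in {U3}.
Condition 2 (every backdoor path blocked by {U3}):
  P1: blocked at chain node U3 ∈ conditioning set.
  P2: blocked at fork node U3 ∈ conditioning set.
  P3: blocked at fork node U3 ∈ conditioning set.
{U3} satisfies the backdoor criterion.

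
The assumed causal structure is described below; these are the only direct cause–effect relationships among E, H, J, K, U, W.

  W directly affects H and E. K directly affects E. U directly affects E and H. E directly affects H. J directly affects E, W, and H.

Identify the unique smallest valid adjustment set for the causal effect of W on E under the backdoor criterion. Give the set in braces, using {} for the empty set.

Variables eligible for adjustment (non-descendants of W, excluding W and E): {J, K, U}.
Backdoor paths from W to E:
  P1: W <- J -> E
  P2: W <- J -> H <- U -> E
  P3: W <- J -> H <- E
The empty set is not sufficient: P1 (W <- J -> E) has no collider blocking it and no conditioned non-collider, so it is open.
Try {J}:
  P1: blocked at fork node J ∈ conditioning set.
  P2: blocked at fork node J ∈ conditioning set.
  P3: blocked at fork node J ∈ conditioning set.
{J} contains no descendant of W and blocks every backdoor path.
No other singleton works — e.g. {U} leaves P1 open — so {J} is the unique smallest valid adjustment set.

{J}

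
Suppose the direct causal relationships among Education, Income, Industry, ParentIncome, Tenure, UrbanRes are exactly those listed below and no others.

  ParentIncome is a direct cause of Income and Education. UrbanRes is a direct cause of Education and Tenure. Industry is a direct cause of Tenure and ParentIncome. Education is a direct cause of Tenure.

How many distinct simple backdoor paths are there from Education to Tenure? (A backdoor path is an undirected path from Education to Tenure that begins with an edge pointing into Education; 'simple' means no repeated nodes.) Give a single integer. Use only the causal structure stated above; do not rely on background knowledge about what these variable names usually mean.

A backdoor path from Education to Tenure is any simple undirected path whose first edge points into Education (i.e. leaves Education via a parent).
Parents of Education: {ParentIncome, UrbanRes}.
Enumerating:
  P1: Education <- ParentIncome <- Industry -> Tenure
  P2: Education <- UrbanRes -> Tenure
That exhausts the simple backdoor paths. Count: 2.

2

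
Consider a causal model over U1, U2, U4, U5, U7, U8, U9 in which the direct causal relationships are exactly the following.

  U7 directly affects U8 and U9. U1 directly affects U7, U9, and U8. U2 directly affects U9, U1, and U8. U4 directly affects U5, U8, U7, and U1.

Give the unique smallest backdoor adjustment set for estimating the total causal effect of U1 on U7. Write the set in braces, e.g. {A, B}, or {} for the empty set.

Variables eligible for adjustment (non-descendants of U1, excluding U1 and U7): {U2, U4, U5}.
Backdoor paths from U1 to U7:
  P1: U1 <- U2 -> U8 <- U4 -> U7
  P2: U1 <- U2 -> U8 <- U7
  P3: U1 <- U2 -> U9 <- U7
  P4: U1 <- U4 -> U7
  P5: U1 <- U4 -> U8 <- U2 -> U9 <- U7
  P6: U1 <- U4 -> U8 <- U7
The empty set is not sufficient: P4 (U1 <- U4 -> U7) has no collider blocking it and no conditioned non-collider, so it is open.
Try {U4}:
  P1: blocked at collider U8 (neither it nor any descendant is in the conditioning set).
  P2: blocked at collider U8 (neither it nor any descendant is in the conditioning set).
  P3: blocked at collider U9 (neither it nor any descendant is in the conditioning set).
  P4: blocked at fork node U4 ∈ conditioning set.
  P5: blocked at fork node U4 ∈ conditioning set.
  P6: blocked at fork node U4 ∈ conditioning set.
{U4} contains no descendant of U1 and blocks every backdoor path.
No other singleton works — e.g. {U2} leaves P4 open — so {U4} is the unique smallest valid adjustment set.

{U4}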